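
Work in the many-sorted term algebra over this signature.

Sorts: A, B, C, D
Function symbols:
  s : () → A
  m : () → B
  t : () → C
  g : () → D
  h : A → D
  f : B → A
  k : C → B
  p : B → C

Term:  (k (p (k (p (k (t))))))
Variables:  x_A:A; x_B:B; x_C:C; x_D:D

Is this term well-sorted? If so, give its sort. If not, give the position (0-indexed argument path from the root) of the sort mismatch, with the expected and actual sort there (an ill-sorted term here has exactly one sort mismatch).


well-sorted; sort = B

          (t) : C
        (k (t)) : B
      (p (k (t))) : C
    (k (p (k (t)))) : B
  (p (k (p (k (t))))) : C
(k (p (k (p (k (t)))))) : B


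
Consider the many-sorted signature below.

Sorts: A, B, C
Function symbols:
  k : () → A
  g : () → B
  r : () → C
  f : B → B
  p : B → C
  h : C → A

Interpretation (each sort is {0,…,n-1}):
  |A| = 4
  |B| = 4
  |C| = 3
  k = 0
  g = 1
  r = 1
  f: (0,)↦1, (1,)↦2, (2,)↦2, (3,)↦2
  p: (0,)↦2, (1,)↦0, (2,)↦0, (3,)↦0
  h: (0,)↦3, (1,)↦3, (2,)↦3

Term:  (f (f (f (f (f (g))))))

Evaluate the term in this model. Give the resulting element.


  g = 1
  (f (g)) = f(1,) = 2
  (f (f (g))) = f(2,) = 2
  (f (f (f (g)))) = f(2,) = 2
  (f (f (f (f (g))))) = f(2,) = 2
  (f (f (f (f (f (g)))))) = f(2,) = 2

value = 2


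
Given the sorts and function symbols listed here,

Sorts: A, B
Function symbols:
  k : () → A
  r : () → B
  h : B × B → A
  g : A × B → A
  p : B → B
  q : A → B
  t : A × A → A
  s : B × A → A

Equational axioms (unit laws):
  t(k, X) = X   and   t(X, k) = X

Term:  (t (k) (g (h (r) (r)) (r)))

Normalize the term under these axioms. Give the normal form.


normal form = (g (h (r) (r)) (r))

1. (t (k) (g (h (r) (r)) (r)))  →  (g (h (r) (r)) (r))


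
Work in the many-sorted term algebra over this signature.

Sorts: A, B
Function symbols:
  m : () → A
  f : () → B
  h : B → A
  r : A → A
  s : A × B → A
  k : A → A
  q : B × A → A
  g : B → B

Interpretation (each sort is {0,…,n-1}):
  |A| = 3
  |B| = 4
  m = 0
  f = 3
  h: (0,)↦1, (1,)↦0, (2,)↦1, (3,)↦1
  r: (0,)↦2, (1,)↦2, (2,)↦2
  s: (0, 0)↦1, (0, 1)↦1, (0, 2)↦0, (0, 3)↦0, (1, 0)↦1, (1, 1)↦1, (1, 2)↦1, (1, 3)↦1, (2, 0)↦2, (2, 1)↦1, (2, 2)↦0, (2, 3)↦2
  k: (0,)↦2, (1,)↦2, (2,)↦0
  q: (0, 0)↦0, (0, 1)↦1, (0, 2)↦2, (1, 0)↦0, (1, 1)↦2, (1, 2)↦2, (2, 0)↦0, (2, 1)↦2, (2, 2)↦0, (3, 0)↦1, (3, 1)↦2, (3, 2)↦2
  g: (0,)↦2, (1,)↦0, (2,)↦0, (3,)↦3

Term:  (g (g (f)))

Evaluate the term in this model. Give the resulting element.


value = 3

  f = 3
  (g (f)) = g(3,) = 3
  (g (g (f))) = g(3,) = 3


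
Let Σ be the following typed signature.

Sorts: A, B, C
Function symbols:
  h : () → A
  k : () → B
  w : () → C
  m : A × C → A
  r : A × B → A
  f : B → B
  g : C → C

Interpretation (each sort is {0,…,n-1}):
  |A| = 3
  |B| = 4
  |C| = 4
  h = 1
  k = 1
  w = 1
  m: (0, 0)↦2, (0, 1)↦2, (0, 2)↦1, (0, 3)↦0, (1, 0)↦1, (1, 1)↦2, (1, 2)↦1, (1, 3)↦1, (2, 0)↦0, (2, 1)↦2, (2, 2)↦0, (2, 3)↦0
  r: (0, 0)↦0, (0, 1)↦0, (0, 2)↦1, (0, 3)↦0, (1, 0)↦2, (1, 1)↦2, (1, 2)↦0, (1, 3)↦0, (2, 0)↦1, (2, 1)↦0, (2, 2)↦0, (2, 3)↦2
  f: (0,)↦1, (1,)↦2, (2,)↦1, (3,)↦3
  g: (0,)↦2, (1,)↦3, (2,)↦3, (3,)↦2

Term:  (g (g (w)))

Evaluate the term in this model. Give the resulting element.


value = 2

  w = 1
  (g (w)) = g(1,) = 3
  (g (g (w))) = g(3,) = 2


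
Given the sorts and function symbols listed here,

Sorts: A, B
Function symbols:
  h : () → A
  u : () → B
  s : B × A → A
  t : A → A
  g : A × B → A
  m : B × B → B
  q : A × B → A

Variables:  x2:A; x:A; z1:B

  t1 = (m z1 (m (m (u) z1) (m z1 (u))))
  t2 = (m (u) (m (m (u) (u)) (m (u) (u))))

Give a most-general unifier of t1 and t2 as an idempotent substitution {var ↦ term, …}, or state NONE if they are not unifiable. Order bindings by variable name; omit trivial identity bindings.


{z1 ↦ (u)}


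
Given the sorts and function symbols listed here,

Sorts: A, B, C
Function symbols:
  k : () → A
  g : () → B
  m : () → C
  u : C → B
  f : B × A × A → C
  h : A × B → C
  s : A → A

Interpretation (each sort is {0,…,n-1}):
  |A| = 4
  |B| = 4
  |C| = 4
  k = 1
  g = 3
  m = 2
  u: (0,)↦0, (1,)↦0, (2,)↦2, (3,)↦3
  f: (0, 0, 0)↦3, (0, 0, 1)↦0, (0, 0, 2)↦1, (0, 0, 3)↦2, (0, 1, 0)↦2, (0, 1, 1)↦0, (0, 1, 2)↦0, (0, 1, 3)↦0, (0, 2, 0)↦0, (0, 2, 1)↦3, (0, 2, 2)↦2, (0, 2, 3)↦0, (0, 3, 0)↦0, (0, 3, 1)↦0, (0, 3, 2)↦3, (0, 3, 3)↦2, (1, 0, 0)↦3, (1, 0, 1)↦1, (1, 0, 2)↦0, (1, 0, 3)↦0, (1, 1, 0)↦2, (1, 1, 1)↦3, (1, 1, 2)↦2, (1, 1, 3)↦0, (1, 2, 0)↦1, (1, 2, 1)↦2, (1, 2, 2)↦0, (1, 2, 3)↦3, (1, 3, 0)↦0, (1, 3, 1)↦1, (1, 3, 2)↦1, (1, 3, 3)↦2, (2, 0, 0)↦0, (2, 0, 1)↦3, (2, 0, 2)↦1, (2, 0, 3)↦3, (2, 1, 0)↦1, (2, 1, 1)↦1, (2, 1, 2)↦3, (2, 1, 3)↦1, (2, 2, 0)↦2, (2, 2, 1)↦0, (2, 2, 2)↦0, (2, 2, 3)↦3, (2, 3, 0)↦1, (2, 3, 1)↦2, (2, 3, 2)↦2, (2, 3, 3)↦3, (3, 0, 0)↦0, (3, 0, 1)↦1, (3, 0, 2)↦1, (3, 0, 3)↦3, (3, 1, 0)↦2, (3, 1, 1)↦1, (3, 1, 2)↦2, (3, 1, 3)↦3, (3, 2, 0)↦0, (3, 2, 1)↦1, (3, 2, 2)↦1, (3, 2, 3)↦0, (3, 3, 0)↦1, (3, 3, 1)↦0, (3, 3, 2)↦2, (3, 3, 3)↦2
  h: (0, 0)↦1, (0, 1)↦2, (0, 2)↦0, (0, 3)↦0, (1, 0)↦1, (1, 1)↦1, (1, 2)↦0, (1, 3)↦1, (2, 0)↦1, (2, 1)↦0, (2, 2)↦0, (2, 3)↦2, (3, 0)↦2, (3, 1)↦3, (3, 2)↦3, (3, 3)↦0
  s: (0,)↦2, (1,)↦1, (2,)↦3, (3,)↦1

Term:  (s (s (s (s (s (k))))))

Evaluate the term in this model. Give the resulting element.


  k = 1
  (s (k)) = s(1,) = 1
  (s (s (k))) = s(1,) = 1
  (s (s (s (k)))) = s(1,) = 1
  (s (s (s (s (k))))) = s(1,) = 1
  (s (s (s (s (s (k)))))) = s(1,) = 1

value = 1


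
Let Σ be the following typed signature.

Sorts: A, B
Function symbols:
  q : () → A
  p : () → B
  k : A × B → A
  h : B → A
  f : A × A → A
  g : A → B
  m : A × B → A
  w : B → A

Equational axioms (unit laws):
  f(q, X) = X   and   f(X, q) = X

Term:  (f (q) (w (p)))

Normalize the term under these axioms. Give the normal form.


1. (f (q) (w (p)))  →  (w (p))

normal form = (w (p))


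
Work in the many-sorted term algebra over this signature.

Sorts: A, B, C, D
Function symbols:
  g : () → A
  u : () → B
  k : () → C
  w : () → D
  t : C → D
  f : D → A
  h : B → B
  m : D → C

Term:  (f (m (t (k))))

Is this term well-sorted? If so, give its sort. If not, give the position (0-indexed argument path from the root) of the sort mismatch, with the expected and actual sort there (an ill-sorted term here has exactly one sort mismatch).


      (k) : C
    (t (k)) : D
  (m (t (k))) : C
(f (m (t (k)))) : ✗ arg 0 at [0] has sort C, expected D

ill-sorted at position [0]: expected D, got C


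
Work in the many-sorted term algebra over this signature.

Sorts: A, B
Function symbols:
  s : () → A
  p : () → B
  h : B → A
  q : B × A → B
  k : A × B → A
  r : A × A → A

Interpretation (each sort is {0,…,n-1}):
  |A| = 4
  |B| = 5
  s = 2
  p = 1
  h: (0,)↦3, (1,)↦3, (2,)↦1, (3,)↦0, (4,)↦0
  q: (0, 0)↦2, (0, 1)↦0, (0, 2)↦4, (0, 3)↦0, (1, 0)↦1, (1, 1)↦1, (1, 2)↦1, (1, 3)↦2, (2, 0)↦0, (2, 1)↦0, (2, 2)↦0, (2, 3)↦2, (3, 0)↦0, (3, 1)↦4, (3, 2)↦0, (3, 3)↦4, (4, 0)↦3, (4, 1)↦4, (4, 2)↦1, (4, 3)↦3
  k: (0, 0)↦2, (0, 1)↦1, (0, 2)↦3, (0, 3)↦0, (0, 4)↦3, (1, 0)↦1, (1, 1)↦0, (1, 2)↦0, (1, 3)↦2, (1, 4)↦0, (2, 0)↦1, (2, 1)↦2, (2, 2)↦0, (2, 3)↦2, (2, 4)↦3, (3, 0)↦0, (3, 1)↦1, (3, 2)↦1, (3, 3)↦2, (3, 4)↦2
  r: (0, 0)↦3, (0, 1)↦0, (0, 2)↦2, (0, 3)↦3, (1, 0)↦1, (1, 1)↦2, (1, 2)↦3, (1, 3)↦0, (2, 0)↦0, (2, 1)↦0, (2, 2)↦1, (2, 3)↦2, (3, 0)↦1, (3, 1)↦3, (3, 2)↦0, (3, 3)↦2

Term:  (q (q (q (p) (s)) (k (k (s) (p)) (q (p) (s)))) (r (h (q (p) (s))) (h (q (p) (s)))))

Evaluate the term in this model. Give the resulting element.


value = 1

  p = 1
  s = 2
  (q (p) (s)) = q(1, 2) = 1
  s = 2
  p = 1
  (k (s) (p)) = k(2, 1) = 2
  p = 1
  s = 2
  (q (p) (s)) = q(1, 2) = 1
  (k (k (s) (p)) (q (p) (s))) = k(2, 1) = 2
  (q (q (p) (s)) (k (k (s) (p)) (q (p) (s)))) = q(1, 2) = 1
  p = 1
  s = 2
  (q (p) (s)) = q(1, 2) = 1
  (h (q (p) (s))) = h(1,) = 3
  p = 1
  s = 2
  (q (p) (s)) = q(1, 2) = 1
  (h (q (p) (s))) = h(1,) = 3
  (r (h (q (p) (s))) (h (q (p) (s)))) = r(3, 3) = 2
  (q (q (q (p) (s)) (k (k (s) (p)) (q (p) (s)))) (r (h (q (p) (s))) (h (q (p) (s))))) = q(1, 2) = 1


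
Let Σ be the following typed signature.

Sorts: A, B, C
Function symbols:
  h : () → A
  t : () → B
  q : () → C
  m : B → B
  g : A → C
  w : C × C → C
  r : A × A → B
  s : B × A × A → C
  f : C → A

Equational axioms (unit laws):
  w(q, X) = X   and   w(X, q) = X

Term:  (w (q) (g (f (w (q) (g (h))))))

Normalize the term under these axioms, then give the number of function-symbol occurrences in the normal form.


1. (w (q) (g (f (w (q) (g (h))))))  →  (g (f (w (q) (g (h)))))
2. (g (f (w (q) (g (h)))))  →  (g (f (g (h))))
normal form: (g (f (g (h))))

size = 4


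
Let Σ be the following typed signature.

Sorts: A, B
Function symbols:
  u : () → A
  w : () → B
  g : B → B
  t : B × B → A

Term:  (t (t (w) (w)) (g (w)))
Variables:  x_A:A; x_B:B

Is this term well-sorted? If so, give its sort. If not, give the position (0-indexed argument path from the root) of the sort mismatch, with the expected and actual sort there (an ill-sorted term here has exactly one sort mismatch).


ill-sorted at position [0]: expected B, got A

    (w) : B
    (w) : B
  (t (w) (w)) : A
    (w) : B
  (g (w)) : B
(t (t (w) (w)) (g (w))) : ✗ arg 0 at [0] has sort A, expected B


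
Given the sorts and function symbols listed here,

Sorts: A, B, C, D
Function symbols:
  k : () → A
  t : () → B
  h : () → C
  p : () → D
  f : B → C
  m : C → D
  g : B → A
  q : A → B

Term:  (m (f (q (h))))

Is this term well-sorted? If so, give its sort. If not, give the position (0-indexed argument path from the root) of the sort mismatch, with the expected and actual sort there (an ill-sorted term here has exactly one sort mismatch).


      (h) : C
    (q (h)) : ✗ arg 0 at [0, 0, 0] has sort C, expected A

ill-sorted at position [0, 0, 0]: expected A, got C


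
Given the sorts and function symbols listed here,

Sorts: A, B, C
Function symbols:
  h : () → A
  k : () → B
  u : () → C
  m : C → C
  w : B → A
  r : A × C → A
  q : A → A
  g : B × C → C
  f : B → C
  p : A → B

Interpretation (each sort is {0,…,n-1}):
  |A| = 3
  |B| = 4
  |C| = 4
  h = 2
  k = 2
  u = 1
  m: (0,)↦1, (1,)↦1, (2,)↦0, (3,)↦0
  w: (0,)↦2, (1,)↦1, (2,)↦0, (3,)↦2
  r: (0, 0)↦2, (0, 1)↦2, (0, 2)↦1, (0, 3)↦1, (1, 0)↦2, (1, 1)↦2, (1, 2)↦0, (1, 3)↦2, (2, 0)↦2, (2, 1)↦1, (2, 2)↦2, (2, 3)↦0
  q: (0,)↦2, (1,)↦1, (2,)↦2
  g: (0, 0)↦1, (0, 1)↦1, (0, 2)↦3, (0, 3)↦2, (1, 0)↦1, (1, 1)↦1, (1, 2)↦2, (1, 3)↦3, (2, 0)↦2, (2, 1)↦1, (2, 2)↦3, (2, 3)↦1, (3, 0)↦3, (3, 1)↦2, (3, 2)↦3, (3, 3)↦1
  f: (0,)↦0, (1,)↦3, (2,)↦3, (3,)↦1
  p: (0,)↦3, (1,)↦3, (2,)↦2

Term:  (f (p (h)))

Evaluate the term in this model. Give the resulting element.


  h = 2
  (p (h)) = p(2,) = 2
  (f (p (h))) = f(2,) = 3

value = 3


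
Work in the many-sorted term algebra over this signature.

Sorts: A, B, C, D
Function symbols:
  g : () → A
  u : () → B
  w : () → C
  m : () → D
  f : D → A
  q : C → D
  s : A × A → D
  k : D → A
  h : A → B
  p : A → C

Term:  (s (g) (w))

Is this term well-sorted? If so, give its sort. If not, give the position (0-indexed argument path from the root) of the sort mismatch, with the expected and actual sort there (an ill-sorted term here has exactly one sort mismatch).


ill-sorted at position [1]: expected A, got C

  (g) : A
  (w) : C
(s (g) (w)) : ✗ arg 1 at [1] has sort C, expected A


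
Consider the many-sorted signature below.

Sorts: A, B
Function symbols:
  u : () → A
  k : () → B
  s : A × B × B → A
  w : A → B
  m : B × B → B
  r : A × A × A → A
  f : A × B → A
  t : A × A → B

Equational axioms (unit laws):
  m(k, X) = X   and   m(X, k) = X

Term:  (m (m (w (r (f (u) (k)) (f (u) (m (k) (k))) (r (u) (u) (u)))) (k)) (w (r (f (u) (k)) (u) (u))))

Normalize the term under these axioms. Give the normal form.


normal form = (m (w (r (f (u) (k)) (f (u) (k)) (r (u) (u) (u)))) (w (r (f (u) (k)) (u) (u))))

1. (m (m (w (r (f (u) (k)) (f (u) (m (k) (k))) (r (u) (u) (u)))) (k)) (w (r (f (u) (k)) (u) (u))))  →  (m (w (r (f (u) (k)) (f (u) (m (k) (k))) (r (u) (u) (u)))) (w (r (f (u) (k)) (u) (u))))
2. (m (w (r (f (u) (k)) (f (u) (m (k) (k))) (r (u) (u) (u)))) (w (r (f (u) (k)) (u) (u))))  →  (m (w (r (f (u) (k)) (f (u) (k)) (r (u) (u) (u)))) (w (r (f (u) (k)) (u) (u))))


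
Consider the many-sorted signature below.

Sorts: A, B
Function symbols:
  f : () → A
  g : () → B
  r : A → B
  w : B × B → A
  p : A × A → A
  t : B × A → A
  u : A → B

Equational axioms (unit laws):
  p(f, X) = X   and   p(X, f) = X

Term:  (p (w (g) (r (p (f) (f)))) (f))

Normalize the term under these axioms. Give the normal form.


normal form = (w (g) (r (f)))

1. (p (w (g) (r (p (f) (f)))) (f))  →  (w (g) (r (p (f) (f))))
2. (w (g) (r (p (f) (f))))  →  (w (g) (r (f)))


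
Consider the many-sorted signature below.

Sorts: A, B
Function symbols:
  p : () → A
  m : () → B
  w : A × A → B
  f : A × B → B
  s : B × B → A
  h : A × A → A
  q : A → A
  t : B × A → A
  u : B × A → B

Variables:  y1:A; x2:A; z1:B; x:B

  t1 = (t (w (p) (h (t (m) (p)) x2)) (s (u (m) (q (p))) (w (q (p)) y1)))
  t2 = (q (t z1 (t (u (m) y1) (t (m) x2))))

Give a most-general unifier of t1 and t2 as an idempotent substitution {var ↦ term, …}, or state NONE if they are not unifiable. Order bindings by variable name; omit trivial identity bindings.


head clash or occurs-check failure — not unifiable

NONE (not unifiable)


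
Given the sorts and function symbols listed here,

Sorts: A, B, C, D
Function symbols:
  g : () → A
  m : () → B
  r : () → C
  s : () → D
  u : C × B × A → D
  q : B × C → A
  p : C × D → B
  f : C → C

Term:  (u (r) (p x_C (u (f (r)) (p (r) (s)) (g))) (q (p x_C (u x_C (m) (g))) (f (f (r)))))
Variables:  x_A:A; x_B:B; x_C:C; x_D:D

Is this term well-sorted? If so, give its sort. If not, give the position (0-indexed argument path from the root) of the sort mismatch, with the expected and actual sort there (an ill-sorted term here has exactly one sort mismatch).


  (r) : C
    x_C : C
        (r) : C
      (f (r)) : C
        (r) : C
        (s) : D
      (p (r) (s)) : B
      (g) : A
    (u (f (r)) (p (r) (s)) (g)) : D
  (p x_C (u (f (r)) (p (r) (s)) (g))) : B
      x_C : C
        x_C : C
        (m) : B
        (g) : A
      (u x_C (m) (g)) : D
    (p x_C (u x_C (m) (g))) : B
        (r) : C
      (f (r)) : C
    (f (f (r))) : C
  (q (p x_C (u x_C (m) (g))) (f (f (r)))) : A
(u (r) (p x_C (u (f (r)) (p (r) (s)) (g))) (q (p x_C (u x_C (m) (g))) (f (f (r))))) : D

well-sorted; sort = D


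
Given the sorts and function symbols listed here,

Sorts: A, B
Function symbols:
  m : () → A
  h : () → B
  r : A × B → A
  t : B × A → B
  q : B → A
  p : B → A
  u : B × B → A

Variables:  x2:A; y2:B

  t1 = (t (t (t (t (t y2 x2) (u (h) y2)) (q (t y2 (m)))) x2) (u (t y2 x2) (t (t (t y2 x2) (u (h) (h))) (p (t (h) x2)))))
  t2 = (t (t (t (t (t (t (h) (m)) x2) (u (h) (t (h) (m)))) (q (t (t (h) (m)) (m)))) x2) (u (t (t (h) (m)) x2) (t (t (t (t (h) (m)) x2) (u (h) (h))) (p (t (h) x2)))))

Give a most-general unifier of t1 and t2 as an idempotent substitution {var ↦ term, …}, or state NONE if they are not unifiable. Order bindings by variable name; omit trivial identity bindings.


{y2 ↦ (t (h) (m))}


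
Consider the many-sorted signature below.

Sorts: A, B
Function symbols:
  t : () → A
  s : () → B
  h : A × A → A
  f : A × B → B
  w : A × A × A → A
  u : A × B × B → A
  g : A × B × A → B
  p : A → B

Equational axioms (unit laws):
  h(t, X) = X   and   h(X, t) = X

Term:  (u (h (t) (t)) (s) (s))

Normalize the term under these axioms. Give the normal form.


1. (u (h (t) (t)) (s) (s))  →  (u (t) (s) (s))

normal form = (u (t) (s) (s))


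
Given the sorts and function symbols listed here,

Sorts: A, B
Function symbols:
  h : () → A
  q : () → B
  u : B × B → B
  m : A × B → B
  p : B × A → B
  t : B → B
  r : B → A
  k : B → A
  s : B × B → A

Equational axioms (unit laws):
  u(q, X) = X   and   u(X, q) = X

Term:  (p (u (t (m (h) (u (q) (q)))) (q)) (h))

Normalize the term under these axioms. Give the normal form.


normal form = (p (t (m (h) (q))) (h))

1. (p (u (t (m (h) (u (q) (q)))) (q)) (h))  →  (p (t (m (h) (u (q) (q)))) (h))
2. (p (t (m (h) (u (q) (q)))) (h))  →  (p (t (m (h) (q))) (h))


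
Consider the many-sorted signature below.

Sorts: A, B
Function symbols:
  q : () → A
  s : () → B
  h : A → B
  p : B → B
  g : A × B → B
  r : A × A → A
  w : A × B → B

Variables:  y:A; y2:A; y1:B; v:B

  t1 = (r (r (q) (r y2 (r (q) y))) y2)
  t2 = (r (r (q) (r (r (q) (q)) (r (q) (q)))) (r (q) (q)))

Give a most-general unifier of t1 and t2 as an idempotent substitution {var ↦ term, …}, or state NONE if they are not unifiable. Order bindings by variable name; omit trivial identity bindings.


{y ↦ (q), y2 ↦ (r (q) (q))}


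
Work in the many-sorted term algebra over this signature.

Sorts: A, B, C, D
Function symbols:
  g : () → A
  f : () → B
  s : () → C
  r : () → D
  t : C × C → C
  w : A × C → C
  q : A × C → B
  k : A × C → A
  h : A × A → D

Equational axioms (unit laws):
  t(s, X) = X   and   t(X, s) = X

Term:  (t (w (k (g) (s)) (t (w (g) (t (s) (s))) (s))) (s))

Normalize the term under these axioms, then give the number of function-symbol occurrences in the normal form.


size = 7

1. (t (w (k (g) (s)) (t (w (g) (t (s) (s))) (s))) (s))  →  (w (k (g) (s)) (t (w (g) (t (s) (s))) (s)))
2. (w (k (g) (s)) (t (w (g) (t (s) (s))) (s)))  →  (w (k (g) (s)) (w (g) (t (s) (s))))
3. (w (k (g) (s)) (w (g) (t (s) (s))))  →  (w (k (g) (s)) (w (g) (s)))
normal form: (w (k (g) (s)) (w (g) (s)))


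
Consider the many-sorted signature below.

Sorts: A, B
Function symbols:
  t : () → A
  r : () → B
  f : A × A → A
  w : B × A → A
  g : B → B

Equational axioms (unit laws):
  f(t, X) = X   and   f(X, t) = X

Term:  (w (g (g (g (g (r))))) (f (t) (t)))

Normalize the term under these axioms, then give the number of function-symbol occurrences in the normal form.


size = 7

1. (w (g (g (g (g (r))))) (f (t) (t)))  →  (w (g (g (g (g (r))))) (t))
normal form: (w (g (g (g (g (r))))) (t))


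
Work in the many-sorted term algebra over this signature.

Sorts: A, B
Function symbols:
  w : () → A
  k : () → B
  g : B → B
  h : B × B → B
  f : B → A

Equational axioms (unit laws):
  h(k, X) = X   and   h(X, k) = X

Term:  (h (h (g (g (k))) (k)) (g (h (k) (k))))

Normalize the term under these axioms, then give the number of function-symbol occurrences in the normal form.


size = 6

1. (h (h (g (g (k))) (k)) (g (h (k) (k))))  →  (h (g (g (k))) (g (h (k) (k))))
2. (h (g (g (k))) (g (h (k) (k))))  →  (h (g (g (k))) (g (k)))
normal form: (h (g (g (k))) (g (k)))


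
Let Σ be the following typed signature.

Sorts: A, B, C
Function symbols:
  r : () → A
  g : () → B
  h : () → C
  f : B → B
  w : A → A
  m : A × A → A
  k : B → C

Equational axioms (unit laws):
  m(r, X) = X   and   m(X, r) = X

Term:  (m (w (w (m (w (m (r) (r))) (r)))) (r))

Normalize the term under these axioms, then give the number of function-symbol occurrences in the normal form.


size = 4

1. (m (w (w (m (w (m (r) (r))) (r)))) (r))  →  (w (w (m (w (m (r) (r))) (r))))
2. (w (w (m (w (m (r) (r))) (r))))  →  (w (w (w (m (r) (r)))))
3. (w (w (w (m (r) (r)))))  →  (w (w (w (r))))
normal form: (w (w (w (r))))


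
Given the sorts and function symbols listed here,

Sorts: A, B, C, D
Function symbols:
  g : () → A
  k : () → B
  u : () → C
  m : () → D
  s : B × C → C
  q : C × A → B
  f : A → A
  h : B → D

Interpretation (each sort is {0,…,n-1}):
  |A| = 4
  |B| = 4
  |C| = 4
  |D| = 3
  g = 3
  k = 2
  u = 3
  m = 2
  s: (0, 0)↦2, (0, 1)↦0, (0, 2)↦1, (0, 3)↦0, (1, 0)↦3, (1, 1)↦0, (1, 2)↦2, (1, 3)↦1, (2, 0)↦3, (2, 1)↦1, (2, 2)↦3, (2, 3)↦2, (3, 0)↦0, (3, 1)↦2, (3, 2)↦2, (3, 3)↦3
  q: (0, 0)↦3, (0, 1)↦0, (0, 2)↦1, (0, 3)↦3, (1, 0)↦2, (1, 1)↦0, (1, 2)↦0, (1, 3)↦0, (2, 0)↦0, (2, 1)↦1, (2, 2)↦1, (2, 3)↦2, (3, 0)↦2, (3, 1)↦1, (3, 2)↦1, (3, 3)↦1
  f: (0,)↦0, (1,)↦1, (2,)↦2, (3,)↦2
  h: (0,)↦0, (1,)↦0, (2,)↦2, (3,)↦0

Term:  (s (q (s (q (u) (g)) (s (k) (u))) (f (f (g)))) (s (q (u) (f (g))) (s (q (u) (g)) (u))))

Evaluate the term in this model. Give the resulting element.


  u = 3
  g = 3
  (q (u) (g)) = q(3, 3) = 1
  k = 2
  u = 3
  (s (k) (u)) = s(2, 3) = 2
  (s (q (u) (g)) (s (k) (u))) = s(1, 2) = 2
  g = 3
  (f (g)) = f(3,) = 2
  (f (f (g))) = f(2,) = 2
  (q (s (q (u) (g)) (s (k) (u))) (f (f (g)))) = q(2, 2) = 1
  u = 3
  g = 3
  (f (g)) = f(3,) = 2
  (q (u) (f (g))) = q(3, 2) = 1
  u = 3
  g = 3
  (q (u) (g)) = q(3, 3) = 1
  u = 3
  (s (q (u) (g)) (u)) = s(1, 3) = 1
  (s (q (u) (f (g))) (s (q (u) (g)) (u))) = s(1, 1) = 0
  (s (q (s (q (u) (g)) (s (k) (u))) (f (f (g)))) (s (q (u) (f (g))) (s (q (u) (g)) (u)))) = s(1, 0) = 3

value = 3


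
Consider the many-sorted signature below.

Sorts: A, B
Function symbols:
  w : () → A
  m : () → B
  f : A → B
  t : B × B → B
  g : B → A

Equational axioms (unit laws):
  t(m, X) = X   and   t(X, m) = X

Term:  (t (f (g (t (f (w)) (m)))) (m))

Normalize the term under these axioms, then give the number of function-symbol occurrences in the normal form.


size = 4

1. (t (f (g (t (f (w)) (m)))) (m))  →  (f (g (t (f (w)) (m))))
2. (f (g (t (f (w)) (m))))  →  (f (g (f (w))))
normal form: (f (g (f (w))))


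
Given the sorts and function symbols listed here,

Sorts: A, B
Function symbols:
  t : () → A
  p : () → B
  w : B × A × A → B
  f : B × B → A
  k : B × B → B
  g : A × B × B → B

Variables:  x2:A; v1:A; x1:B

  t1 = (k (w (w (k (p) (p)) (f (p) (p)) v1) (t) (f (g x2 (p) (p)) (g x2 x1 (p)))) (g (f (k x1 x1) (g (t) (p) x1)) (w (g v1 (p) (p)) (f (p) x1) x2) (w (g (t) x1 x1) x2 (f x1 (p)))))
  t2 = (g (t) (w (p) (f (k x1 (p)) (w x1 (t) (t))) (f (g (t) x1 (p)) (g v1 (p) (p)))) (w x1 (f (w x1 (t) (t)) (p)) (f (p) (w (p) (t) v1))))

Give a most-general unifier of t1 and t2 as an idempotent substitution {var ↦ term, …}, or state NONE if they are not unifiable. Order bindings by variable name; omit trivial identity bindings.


NONE (not unifiable)

head clash or occurs-check failure — not unifiable


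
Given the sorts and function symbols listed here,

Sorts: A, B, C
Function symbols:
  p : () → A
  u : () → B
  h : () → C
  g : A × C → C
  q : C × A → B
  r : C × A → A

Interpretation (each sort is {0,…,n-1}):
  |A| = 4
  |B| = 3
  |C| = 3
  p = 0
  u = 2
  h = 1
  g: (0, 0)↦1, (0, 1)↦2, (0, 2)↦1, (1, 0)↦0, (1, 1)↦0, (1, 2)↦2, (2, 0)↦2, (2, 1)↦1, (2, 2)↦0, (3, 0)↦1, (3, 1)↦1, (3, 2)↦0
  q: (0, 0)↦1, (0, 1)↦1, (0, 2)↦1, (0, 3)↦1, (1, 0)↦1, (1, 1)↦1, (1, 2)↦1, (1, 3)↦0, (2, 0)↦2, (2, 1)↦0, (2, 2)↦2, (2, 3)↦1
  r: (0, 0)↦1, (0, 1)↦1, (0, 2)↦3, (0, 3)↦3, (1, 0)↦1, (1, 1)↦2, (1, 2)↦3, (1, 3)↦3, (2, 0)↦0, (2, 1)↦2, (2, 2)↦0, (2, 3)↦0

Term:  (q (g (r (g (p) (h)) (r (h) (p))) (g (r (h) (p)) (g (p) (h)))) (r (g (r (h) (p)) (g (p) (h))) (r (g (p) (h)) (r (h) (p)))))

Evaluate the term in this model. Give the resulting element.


  p = 0
  h = 1
  (g (p) (h)) = g(0, 1) = 2
  h = 1
  p = 0
  (r (h) (p)) = r(1, 0) = 1
  (r (g (p) (h)) (r (h) (p))) = r(2, 1) = 2
  h = 1
  p = 0
  (r (h) (p)) = r(1, 0) = 1
  p = 0
  h = 1
  (g (p) (h)) = g(0, 1) = 2
  (g (r (h) (p)) (g (p) (h))) = g(1, 2) = 2
  (g (r (g (p) (h)) (r (h) (p))) (g (r (h) (p)) (g (p) (h)))) = g(2, 2) = 0
  h = 1
  p = 0
  (r (h) (p)) = r(1, 0) = 1
  p = 0
  h = 1
  (g (p) (h)) = g(0, 1) = 2
  (g (r (h) (p)) (g (p) (h))) = g(1, 2) = 2
  p = 0
  h = 1
  (g (p) (h)) = g(0, 1) = 2
  h = 1
  p = 0
  (r (h) (p)) = r(1, 0) = 1
  (r (g (p) (h)) (r (h) (p))) = r(2, 1) = 2
  (r (g (r (h) (p)) (g (p) (h))) (r (g (p) (h)) (r (h) (p)))) = r(2, 2) = 0
  (q (g (r (g (p) (h)) (r (h) (p))) (g (r (h) (p)) (g (p) (h)))) (r (g (r (h) (p)) (g (p) (h))) (r (g (p) (h)) (r (h) (p))))) = q(0, 0) = 1

value = 1


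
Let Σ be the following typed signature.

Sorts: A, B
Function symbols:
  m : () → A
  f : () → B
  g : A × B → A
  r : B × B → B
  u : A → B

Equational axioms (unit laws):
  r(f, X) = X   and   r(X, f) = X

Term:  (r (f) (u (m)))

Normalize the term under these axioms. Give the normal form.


normal form = (u (m))

1. (r (f) (u (m)))  →  (u (m))


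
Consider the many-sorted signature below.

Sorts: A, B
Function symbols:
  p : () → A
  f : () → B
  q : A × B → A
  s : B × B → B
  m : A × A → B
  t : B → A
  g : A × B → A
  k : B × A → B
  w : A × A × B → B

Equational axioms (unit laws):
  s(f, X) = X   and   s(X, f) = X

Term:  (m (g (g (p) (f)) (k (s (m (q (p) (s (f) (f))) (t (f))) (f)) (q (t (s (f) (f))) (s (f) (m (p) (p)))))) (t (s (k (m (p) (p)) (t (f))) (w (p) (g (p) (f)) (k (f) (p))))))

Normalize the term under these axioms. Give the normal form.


normal form = (m (g (g (p) (f)) (k (m (q (p) (f)) (t (f))) (q (t (f)) (m (p) (p))))) (t (s (k (m (p) (p)) (t (f))) (w (p) (g (p) (f)) (k (f) (p))))))

1. (m (g (g (p) (f)) (k (s (m (q (p) (s (f) (f))) (t (f))) (f)) (q (t (s (f) (f))) (s (f) (m (p) (p)))))) (t (s (k (m (p) (p)) (t (f))) (w (p) (g (p) (f)) (k (f) (p))))))  →  (m (g (g (p) (f)) (k (m (q (p) (s (f) (f))) (t (f))) (q (t (s (f) (f))) (s (f) (m (p) (p)))))) (t (s (k (m (p) (p)) (t (f))) (w (p) (g (p) (f)) (k (f) (p))))))
2. (m (g (g (p) (f)) (k (m (q (p) (s (f) (f))) (t (f))) (q (t (s (f) (f))) (s (f) (m (p) (p)))))) (t (s (k (m (p) (p)) (t (f))) (w (p) (g (p) (f)) (k (f) (p))))))  →  (m (g (g (p) (f)) (k (m (q (p) (f)) (t (f))) (q (t (s (f) (f))) (s (f) (m (p) (p)))))) (t (s (k (m (p) (p)) (t (f))) (w (p) (g (p) (f)) (k (f) (p))))))
3. (m (g (g (p) (f)) (k (m (q (p) (f)) (t (f))) (q (t (s (f) (f))) (s (f) (m (p) (p)))))) (t (s (k (m (p) (p)) (t (f))) (w (p) (g (p) (f)) (k (f) (p))))))  →  (m (g (g (p) (f)) (k (m (q (p) (f)) (t (f))) (q (t (f)) (s (f) (m (p) (p)))))) (t (s (k (m (p) (p)) (t (f))) (w (p) (g (p) (f)) (k (f) (p))))))
4. (m (g (g (p) (f)) (k (m (q (p) (f)) (t (f))) (q (t (f)) (s (f) (m (p) (p)))))) (t (s (k (m (p) (p)) (t (f))) (w (p) (g (p) (f)) (k (f) (p))))))  →  (m (g (g (p) (f)) (k (m (q (p) (f)) (t (f))) (q (t (f)) (m (p) (p))))) (t (s (k (m (p) (p)) (t (f))) (w (p) (g (p) (f)) (k (f) (p))))))


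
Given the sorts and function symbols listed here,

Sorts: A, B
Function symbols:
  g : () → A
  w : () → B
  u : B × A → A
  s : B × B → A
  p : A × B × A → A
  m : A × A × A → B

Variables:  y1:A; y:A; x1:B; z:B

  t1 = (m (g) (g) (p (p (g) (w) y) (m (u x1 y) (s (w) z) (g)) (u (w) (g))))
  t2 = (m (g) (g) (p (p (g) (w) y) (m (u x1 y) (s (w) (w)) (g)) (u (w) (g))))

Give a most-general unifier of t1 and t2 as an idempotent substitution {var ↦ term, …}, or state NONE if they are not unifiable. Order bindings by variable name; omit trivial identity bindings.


{z ↦ (w)}


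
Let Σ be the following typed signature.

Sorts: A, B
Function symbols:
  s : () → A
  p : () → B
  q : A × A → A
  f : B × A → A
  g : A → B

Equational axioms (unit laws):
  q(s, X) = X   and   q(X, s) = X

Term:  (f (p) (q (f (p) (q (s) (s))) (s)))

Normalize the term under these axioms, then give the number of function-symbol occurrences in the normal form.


1. (f (p) (q (f (p) (q (s) (s))) (s)))  →  (f (p) (f (p) (q (s) (s))))
2. (f (p) (f (p) (q (s) (s))))  →  (f (p) (f (p) (s)))
normal form: (f (p) (f (p) (s)))

size = 5


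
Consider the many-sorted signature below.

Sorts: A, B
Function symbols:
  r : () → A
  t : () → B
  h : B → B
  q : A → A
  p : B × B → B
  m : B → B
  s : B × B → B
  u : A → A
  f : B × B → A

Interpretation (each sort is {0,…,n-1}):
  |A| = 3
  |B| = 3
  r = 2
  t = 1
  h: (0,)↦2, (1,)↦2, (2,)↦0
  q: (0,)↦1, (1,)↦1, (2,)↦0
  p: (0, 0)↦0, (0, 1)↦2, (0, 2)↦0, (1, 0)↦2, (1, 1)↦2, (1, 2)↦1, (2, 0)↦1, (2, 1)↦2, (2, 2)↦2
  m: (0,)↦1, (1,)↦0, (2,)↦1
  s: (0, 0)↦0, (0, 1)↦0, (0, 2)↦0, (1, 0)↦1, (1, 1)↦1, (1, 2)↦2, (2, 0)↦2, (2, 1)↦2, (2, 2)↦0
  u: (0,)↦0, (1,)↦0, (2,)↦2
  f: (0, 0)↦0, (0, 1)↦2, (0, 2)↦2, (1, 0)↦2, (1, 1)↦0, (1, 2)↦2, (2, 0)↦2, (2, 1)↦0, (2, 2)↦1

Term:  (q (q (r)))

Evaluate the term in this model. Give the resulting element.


value = 1

  r = 2
  (q (r)) = q(2,) = 0
  (q (q (r))) = q(0,) = 1


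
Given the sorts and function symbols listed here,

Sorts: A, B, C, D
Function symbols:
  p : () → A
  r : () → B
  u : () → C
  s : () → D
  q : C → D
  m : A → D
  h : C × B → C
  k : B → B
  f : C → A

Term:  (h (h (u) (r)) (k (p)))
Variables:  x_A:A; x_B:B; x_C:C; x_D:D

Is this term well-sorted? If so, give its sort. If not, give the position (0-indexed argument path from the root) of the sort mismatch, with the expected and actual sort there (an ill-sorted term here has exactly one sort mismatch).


ill-sorted at position [1, 0]: expected B, got A

    (u) : C
    (r) : B
  (h (u) (r)) : C
    (p) : A
  (k (p)) : ✗ arg 0 at [1, 0] has sort A, expected B


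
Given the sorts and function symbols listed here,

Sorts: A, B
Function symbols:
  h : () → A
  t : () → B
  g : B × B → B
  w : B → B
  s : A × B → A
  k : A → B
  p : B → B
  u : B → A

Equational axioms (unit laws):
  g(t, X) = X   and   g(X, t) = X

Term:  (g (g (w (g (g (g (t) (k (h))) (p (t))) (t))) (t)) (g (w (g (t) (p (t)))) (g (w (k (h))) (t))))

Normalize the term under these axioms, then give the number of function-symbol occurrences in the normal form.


size = 14

1. (g (g (w (g (g (g (t) (k (h))) (p (t))) (t))) (t)) (g (w (g (t) (p (t)))) (g (w (k (h))) (t))))  →  (g (w (g (g (g (t) (k (h))) (p (t))) (t))) (g (w (g (t) (p (t)))) (g (w (k (h))) (t))))
2. (g (w (g (g (g (t) (k (h))) (p (t))) (t))) (g (w (g (t) (p (t)))) (g (w (k (h))) (t))))  →  (g (w (g (g (t) (k (h))) (p (t)))) (g (w (g (t) (p (t)))) (g (w (k (h))) (t))))
3. (g (w (g (g (t) (k (h))) (p (t)))) (g (w (g (t) (p (t)))) (g (w (k (h))) (t))))  →  (g (w (g (k (h)) (p (t)))) (g (w (g (t) (p (t)))) (g (w (k (h))) (t))))
4. (g (w (g (k (h)) (p (t)))) (g (w (g (t) (p (t)))) (g (w (k (h))) (t))))  →  (g (w (g (k (h)) (p (t)))) (g (w (p (t))) (g (w (k (h))) (t))))
5. (g (w (g (k (h)) (p (t)))) (g (w (p (t))) (g (w (k (h))) (t))))  →  (g (w (g (k (h)) (p (t)))) (g (w (p (t))) (w (k (h)))))
normal form: (g (w (g (k (h)) (p (t)))) (g (w (p (t))) (w (k (h)))))


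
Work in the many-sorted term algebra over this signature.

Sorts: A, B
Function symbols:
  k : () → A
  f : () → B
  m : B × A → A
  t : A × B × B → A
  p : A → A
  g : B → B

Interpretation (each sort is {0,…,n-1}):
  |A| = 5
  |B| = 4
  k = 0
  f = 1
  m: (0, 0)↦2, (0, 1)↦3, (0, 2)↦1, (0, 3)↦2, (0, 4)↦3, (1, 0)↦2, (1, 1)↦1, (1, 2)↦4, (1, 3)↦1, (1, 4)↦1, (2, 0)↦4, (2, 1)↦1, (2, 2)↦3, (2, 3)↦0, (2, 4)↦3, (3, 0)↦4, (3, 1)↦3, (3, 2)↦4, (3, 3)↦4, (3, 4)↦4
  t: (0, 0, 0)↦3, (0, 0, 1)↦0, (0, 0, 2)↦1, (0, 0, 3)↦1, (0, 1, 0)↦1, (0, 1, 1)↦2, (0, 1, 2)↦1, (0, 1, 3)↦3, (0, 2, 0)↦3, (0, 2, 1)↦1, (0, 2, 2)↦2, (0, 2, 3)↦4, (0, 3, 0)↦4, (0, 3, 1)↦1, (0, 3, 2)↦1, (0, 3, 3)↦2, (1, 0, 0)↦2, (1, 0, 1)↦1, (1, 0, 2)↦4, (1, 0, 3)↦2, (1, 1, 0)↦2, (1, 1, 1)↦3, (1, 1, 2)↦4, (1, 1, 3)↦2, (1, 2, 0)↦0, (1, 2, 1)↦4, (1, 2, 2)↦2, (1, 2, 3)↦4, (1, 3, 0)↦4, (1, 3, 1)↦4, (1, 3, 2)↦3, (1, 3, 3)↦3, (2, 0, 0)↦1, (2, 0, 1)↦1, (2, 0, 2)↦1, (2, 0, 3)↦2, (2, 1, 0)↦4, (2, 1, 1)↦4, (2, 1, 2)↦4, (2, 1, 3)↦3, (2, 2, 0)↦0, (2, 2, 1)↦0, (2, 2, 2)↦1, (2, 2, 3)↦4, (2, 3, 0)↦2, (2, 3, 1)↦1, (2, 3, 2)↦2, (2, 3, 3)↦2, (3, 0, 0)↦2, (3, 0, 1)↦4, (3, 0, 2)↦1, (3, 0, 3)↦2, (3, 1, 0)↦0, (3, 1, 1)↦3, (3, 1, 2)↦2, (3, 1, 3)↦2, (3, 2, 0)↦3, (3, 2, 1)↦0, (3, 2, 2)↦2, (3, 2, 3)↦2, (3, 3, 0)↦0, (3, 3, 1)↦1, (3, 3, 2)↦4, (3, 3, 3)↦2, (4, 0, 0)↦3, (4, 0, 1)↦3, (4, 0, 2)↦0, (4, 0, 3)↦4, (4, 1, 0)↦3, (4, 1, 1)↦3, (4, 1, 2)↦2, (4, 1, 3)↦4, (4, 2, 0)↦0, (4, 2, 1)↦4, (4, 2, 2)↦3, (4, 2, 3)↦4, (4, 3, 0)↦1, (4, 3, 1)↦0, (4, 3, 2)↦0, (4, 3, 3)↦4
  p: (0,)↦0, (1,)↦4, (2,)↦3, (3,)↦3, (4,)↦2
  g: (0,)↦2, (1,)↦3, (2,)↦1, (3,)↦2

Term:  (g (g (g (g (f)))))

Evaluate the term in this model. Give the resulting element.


  f = 1
  (g (f)) = g(1,) = 3
  (g (g (f))) = g(3,) = 2
  (g (g (g (f)))) = g(2,) = 1
  (g (g (g (g (f))))) = g(1,) = 3

value = 3


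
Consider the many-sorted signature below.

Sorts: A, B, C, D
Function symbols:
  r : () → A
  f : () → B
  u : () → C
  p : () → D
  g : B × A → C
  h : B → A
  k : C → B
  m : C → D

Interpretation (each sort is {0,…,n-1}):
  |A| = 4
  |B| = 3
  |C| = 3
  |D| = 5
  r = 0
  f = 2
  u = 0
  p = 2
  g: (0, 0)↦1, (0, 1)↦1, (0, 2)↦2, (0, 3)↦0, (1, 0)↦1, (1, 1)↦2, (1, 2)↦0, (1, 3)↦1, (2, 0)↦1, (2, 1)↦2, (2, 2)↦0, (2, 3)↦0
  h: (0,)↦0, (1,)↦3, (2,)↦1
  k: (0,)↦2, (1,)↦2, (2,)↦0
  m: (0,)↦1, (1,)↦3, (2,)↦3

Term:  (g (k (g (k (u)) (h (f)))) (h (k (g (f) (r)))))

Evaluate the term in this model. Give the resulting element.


  u = 0
  (k (u)) = k(0,) = 2
  f = 2
  (h (f)) = h(2,) = 1
  (g (k (u)) (h (f))) = g(2, 1) = 2
  (k (g (k (u)) (h (f)))) = k(2,) = 0
  f = 2
  r = 0
  (g (f) (r)) = g(2, 0) = 1
  (k (g (f) (r))) = k(1,) = 2
  (h (k (g (f) (r)))) = h(2,) = 1
  (g (k (g (k (u)) (h (f)))) (h (k (g (f) (r))))) = g(0, 1) = 1

value = 1


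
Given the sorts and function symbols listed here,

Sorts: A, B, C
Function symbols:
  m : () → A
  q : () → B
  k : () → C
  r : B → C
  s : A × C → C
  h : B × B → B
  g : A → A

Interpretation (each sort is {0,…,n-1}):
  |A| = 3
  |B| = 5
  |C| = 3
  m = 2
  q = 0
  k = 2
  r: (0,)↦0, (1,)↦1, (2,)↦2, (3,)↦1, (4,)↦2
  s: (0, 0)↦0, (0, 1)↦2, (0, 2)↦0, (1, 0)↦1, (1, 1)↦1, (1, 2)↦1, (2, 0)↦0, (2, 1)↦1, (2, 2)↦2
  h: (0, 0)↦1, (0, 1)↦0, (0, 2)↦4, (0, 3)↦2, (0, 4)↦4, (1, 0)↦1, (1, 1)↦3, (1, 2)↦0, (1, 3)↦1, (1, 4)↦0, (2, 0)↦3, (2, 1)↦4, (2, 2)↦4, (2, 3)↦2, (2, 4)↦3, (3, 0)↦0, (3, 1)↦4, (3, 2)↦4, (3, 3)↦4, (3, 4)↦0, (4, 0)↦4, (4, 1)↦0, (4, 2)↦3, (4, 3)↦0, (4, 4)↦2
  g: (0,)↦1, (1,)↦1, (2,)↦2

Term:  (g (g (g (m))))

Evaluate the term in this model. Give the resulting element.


  m = 2
  (g (m)) = g(2,) = 2
  (g (g (m))) = g(2,) = 2
  (g (g (g (m)))) = g(2,) = 2

value = 2


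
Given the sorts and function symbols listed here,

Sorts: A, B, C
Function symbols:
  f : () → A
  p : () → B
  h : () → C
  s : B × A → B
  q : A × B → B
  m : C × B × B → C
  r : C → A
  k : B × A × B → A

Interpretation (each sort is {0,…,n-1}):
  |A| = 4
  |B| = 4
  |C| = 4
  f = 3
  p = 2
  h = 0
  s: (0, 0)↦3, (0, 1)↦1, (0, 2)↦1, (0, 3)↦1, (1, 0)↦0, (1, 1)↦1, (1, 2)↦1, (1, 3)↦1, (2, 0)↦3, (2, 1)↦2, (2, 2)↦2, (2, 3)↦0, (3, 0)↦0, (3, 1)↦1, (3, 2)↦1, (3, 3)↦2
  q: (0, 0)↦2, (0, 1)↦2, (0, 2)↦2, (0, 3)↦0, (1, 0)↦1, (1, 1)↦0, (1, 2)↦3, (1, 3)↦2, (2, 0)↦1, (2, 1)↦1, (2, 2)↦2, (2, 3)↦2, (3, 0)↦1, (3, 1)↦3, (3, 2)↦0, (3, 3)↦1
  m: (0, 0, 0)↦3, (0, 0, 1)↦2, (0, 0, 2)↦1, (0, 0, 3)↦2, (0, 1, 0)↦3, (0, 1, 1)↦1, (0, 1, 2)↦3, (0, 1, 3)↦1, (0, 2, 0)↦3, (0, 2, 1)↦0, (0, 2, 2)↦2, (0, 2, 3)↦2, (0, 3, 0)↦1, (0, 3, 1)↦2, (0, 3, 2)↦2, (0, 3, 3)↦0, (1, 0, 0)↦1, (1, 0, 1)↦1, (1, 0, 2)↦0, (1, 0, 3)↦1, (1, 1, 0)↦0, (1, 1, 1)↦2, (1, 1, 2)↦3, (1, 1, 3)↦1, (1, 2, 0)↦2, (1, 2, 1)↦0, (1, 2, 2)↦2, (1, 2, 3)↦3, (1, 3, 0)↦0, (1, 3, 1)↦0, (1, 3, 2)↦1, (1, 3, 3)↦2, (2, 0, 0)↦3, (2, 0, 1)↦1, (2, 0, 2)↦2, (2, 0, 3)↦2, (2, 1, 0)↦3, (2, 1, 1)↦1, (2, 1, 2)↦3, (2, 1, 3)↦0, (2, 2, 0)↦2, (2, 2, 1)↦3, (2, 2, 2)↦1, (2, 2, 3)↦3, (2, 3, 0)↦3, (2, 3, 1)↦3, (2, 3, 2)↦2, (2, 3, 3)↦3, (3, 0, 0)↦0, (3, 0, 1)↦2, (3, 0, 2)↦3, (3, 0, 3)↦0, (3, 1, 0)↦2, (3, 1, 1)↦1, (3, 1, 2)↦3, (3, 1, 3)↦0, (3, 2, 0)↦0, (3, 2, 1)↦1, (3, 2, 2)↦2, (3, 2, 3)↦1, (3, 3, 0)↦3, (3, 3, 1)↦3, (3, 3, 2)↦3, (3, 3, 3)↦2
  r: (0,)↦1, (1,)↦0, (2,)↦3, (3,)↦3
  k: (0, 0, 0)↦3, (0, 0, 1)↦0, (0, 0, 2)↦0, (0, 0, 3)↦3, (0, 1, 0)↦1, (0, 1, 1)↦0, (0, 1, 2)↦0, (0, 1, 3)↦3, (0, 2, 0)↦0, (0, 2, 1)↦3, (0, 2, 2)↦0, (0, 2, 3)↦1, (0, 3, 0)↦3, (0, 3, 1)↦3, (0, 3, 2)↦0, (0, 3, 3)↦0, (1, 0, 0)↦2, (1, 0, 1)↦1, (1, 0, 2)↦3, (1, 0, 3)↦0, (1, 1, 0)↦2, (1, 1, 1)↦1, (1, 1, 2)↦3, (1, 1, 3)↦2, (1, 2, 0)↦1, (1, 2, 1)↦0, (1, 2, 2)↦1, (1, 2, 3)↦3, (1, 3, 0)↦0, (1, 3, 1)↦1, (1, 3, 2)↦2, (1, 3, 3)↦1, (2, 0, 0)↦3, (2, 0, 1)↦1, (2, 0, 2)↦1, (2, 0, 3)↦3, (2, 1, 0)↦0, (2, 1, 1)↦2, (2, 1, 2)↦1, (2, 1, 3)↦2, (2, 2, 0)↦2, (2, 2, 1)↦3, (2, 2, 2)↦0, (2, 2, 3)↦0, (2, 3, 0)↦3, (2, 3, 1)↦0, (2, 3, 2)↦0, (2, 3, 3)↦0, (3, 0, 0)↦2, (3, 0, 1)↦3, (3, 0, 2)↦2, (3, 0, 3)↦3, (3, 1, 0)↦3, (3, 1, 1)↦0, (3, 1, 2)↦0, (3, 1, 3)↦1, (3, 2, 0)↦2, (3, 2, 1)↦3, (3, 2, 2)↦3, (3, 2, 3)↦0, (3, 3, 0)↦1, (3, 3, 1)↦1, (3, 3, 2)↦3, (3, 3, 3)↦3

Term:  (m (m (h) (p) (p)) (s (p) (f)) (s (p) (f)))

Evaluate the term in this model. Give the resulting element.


  h = 0
  p = 2
  p = 2
  (m (h) (p) (p)) = m(0, 2, 2) = 2
  p = 2
  f = 3
  (s (p) (f)) = s(2, 3) = 0
  p = 2
  f = 3
  (s (p) (f)) = s(2, 3) = 0
  (m (m (h) (p) (p)) (s (p) (f)) (s (p) (f))) = m(2, 0, 0) = 3

value = 3


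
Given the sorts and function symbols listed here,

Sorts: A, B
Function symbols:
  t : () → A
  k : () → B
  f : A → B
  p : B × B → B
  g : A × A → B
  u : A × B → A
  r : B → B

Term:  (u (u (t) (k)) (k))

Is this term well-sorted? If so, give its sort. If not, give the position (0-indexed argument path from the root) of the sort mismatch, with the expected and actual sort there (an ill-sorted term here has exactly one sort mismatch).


well-sorted; sort = A

    (t) : A
    (k) : B
  (u (t) (k)) : A
  (k) : B
(u (u (t) (k)) (k)) : A


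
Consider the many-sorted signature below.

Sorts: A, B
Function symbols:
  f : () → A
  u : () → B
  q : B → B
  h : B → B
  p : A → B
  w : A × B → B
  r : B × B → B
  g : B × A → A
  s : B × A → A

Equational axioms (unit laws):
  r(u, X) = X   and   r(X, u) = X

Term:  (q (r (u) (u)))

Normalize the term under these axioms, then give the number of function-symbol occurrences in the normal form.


1. (q (r (u) (u)))  →  (q (u))
normal form: (q (u))

size = 2


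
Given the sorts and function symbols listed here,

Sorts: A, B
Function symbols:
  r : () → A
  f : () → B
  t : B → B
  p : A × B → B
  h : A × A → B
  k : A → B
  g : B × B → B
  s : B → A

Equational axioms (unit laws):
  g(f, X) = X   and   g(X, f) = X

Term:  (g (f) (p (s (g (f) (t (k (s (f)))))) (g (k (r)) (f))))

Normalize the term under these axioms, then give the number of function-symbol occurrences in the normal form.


size = 8

1. (g (f) (p (s (g (f) (t (k (s (f)))))) (g (k (r)) (f))))  →  (p (s (g (f) (t (k (s (f)))))) (g (k (r)) (f)))
2. (p (s (g (f) (t (k (s (f)))))) (g (k (r)) (f)))  →  (p (s (t (k (s (f))))) (g (k (r)) (f)))
3. (p (s (t (k (s (f))))) (g (k (r)) (f)))  →  (p (s (t (k (s (f))))) (k (r)))
normal form: (p (s (t (k (s (f))))) (k (r)))


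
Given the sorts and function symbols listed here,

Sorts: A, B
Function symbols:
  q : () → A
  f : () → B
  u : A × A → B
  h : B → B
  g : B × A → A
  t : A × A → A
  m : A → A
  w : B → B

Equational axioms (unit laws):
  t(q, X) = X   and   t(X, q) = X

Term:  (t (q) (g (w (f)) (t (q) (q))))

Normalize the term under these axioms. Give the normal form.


1. (t (q) (g (w (f)) (t (q) (q))))  →  (g (w (f)) (t (q) (q)))
2. (g (w (f)) (t (q) (q)))  →  (g (w (f)) (q))

normal form = (g (w (f)) (q))
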